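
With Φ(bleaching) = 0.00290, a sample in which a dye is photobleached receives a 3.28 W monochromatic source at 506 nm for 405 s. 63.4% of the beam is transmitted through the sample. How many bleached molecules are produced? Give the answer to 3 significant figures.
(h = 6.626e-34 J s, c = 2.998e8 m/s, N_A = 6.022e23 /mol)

Photon energy at 506 nm: hc/λ = (6.626e-34)(2.998e8)/(506e-9) = 3.926e-19 J.
Energy delivered: (3.28 W)(405 s) = 1328 J.
Photons incident: 1328 / 3.926e-19 = 3.383e21, i.e. 3.383e21/6.022e23 = 0.005618 mol.
Fraction absorbed: 1 − 63.4/100 = 0.3660.
Photons absorbed: 0.3660 × 0.005618 = 0.002056 mol.
Product: Φ × n_abs = 0.00290 × 0.002056 = 5.962e-6 mol.
As a count: 5.962e-6 × 6.022e23 = 3.59e18.

3.59e18 bleached molecules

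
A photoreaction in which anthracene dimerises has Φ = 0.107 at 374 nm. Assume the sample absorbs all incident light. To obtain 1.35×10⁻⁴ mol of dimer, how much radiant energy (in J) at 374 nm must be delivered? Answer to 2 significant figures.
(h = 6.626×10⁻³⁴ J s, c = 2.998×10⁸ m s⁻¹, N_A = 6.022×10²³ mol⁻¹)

Photons that must be absorbed: 1.35×10⁻⁴ / 0.107 = 0.001262 mol.
Photon energy: hc/λ = 5.311×10⁻¹⁹ J; per mole, 3.198×10⁵ J mol⁻¹.
Energy required: 0.001262 × 3.198×10⁵ = 400 J.

400 J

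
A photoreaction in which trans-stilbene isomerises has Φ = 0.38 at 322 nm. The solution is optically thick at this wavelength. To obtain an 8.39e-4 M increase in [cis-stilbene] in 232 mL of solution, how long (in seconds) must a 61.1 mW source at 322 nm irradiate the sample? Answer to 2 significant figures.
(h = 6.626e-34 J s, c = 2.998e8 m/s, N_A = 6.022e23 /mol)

t ≈ 3100 s

Product: (8.39e-4 M)(0.232 L) = 1.946e-4 mol.
Photons that must be absorbed: 1.946e-4 / 0.38 = 5.121e-4 mol.
Photon energy: hc/λ = 6.169e-19 J; per mole, 3.715e5 J mol⁻¹.
Energy required: 5.121e-4 × 3.715e5 = 190.2 J.
Time: 190.2 J / 0.0611 W = 3100 s.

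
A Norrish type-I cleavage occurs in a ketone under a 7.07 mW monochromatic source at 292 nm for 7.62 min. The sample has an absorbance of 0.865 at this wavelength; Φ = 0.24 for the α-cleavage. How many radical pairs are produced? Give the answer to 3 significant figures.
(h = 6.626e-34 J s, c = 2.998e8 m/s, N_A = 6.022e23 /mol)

9.85e17 radical pairs

Photon energy at 292 nm: hc/λ = (6.626e-34)(2.998e8)/(292e-9) = 6.803e-19 J.
Energy delivered: (7.07 mW)(457.2 s) = 3.232 J.
Photons incident: 3.232 / 6.803e-19 = 4.751e18, i.e. 4.751e18/6.022e23 = 7.889e-6 mol.
Fraction absorbed: 1 − 10^(−0.865) = 0.8635.
Photons absorbed: 0.8635 × 7.889e-6 = 6.812e-6 mol.
Product: Φ × n_abs = 0.24 × 6.812e-6 = 1.635e-6 mol.
As a count: 1.635e-6 × 6.022e23 = 9.85e17.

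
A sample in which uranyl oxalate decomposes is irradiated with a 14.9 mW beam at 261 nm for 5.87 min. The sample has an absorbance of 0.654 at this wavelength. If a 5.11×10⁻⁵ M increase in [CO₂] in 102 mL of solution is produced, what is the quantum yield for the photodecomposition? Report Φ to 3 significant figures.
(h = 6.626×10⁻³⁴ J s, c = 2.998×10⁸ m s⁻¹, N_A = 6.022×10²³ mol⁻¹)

Product: (5.11×10⁻⁵ M)(0.102 L) = 5.212×10⁻⁶ mol.
Photon energy at 261 nm: hc/λ = (6.626×10⁻³⁴)(2.998×10⁸)/(261×10⁻⁹) = 7.611×10⁻¹⁹ J.
Energy delivered: (14.9 mW)(352.2 s) = 5.248 J.
Photons incident: 5.248 / 7.611×10⁻¹⁹ = 6.895×10¹⁸, i.e. 6.895×10¹⁸/6.022×10²³ = 1.145×10⁻⁵ mol.
Fraction absorbed: 1 − 10^(−0.654) = 0.7782.
Photons absorbed: 0.7782 × 1.145×10⁻⁵ = 8.910×10⁻⁶ mol.
Φ = 5.212×10⁻⁶ mol / 8.910×10⁻⁶ mol photons = 0.585.

Φ = 0.585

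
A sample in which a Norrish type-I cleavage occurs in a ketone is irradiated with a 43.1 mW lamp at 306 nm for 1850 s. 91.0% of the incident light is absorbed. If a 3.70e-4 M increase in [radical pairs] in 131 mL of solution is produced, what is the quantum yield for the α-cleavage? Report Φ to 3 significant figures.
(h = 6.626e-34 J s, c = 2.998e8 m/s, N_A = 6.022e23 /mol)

Φ = 0.261

Product: (3.70e-4 M)(0.131 L) = 4.847e-5 mol.
Photon energy at 306 nm: hc/λ = (6.626e-34)(2.998e8)/(306e-9) = 6.492e-19 J.
Energy delivered: (43.1 mW)(1850 s) = 79.74 J.
Photons incident: 79.74 / 6.492e-19 = 1.228e20, i.e. 1.228e20/6.022e23 = 2.039e-4 mol.
Photons absorbed: 0.910 × 2.039e-4 = 1.855e-4 mol.
Φ = 4.847e-5 mol / 1.855e-4 mol photons = 0.261.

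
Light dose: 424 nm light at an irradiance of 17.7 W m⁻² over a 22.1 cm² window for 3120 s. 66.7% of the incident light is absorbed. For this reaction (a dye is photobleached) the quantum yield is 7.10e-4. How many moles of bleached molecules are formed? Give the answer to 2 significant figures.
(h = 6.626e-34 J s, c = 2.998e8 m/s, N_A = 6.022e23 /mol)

2.0e-7 mol

Photon energy at 424 nm: hc/λ = (6.626e-34)(2.998e8)/(424e-9) = 4.685e-19 J.
Energy delivered: (17.7 W m⁻²)(22.1e-4 m²)(3120 s) = 122.0 J.
Photons incident: 122.0 / 4.685e-19 = 2.604e20, i.e. 2.604e20/6.022e23 = 4.324e-4 mol.
Photons absorbed: 0.667 × 4.324e-4 = 2.884e-4 mol.
Product: Φ × n_abs = 7.10e-4 × 2.884e-4 = 2.048e-7 mol.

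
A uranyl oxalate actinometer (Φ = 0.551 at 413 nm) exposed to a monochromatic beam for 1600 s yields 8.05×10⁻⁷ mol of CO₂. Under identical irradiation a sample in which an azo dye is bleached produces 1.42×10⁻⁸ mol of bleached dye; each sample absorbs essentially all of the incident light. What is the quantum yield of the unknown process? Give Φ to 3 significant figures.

Φ = 0.00972

Photons absorbed by the actinometer: 8.05×10⁻⁷ / 0.551 = 1.461×10⁻⁶ mol.
Φ(unknown) = 1.42×10⁻⁸ / 1.461×10⁻⁶ = 0.00972.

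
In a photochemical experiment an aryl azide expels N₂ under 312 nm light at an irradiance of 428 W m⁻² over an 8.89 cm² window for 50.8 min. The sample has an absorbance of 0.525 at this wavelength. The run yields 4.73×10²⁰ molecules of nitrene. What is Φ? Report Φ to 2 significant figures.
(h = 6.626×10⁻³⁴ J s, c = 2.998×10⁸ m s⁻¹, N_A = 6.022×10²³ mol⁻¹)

Product: 4.73×10²⁰ / 6.022×10²³ = 7.855×10⁻⁴ mol.
Photon energy at 312 nm: hc/λ = (6.626×10⁻³⁴)(2.998×10⁸)/(312×10⁻⁹) = 6.367×10⁻¹⁹ J.
Energy delivered: (428 W m⁻²)(8.89×10⁻⁴ m²)(3048 s) = 1160 J.
Photons incident: 1160 / 6.367×10⁻¹⁹ = 1.822×10²¹, i.e. 1.822×10²¹/6.022×10²³ = 0.003026 mol.
Fraction absorbed: 1 − 10^(−0.525) = 0.7015.
Photons absorbed: 0.7015 × 0.003026 = 0.002123 mol.
Φ = 7.855×10⁻⁴ mol / 0.002123 mol photons = 0.37.

Φ = 0.37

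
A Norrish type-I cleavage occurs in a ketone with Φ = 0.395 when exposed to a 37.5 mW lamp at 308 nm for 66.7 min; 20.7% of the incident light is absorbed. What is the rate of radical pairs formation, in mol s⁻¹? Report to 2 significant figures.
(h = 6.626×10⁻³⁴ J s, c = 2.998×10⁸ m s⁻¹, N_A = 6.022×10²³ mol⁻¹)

Photon energy at 308 nm: hc/λ = (6.626×10⁻³⁴)(2.998×10⁸)/(308×10⁻⁹) = 6.450×10⁻¹⁹ J.
Energy delivered: (37.5 mW)(4002 s) = 150.1 J.
Photons incident: 150.1 / 6.450×10⁻¹⁹ = 2.327×10²⁰, i.e. 2.327×10²⁰/6.022×10²³ = 3.864×10⁻⁴ mol.
Photons absorbed: 0.207 × 3.864×10⁻⁴ = 7.998×10⁻⁵ mol.
Product formed: 0.395 × 7.998×10⁻⁵ = 3.159×10⁻⁵ mol.
Rate: 3.159×10⁻⁵ / 4002 s = 7.9×10⁻⁹ mol s⁻¹.

7.9×10⁻⁹ mol s⁻¹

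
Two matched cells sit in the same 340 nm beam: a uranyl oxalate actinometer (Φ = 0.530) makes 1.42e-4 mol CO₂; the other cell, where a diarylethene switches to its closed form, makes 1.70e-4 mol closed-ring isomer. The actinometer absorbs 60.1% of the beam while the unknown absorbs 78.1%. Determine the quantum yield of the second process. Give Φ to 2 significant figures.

Φ = 0.49

Photons absorbed by the actinometer: 1.42e-4 / 0.530 = 2.679e-4 mol.
Incident flux: 2.679e-4 / 0.601 = 4.458e-4 einstein.
Absorbed by unknown: 0.781 × 4.458e-4 = 3.482e-4 mol.
Φ(unknown) = 1.70e-4 / 3.482e-4 = 0.49.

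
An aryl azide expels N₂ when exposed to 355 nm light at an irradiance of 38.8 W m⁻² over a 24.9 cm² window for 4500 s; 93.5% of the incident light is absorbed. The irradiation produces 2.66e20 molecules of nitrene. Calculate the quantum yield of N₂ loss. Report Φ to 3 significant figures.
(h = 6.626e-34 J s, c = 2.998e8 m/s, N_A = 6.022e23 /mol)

Product: 2.66e20 / 6.022e23 = 4.417e-4 mol.
Photon energy at 355 nm: hc/λ = (6.626e-34)(2.998e8)/(355e-9) = 5.596e-19 J.
Energy delivered: (38.8 W m⁻²)(24.9e-4 m²)(4500 s) = 434.8 J.
Photons incident: 434.8 / 5.596e-19 = 7.770e20, i.e. 7.770e20/6.022e23 = 0.001290 mol.
Photons absorbed: 0.935 × 0.001290 = 0.001206 mol.
Φ = 4.417e-4 mol / 0.001206 mol photons = 0.366.

Φ = 0.366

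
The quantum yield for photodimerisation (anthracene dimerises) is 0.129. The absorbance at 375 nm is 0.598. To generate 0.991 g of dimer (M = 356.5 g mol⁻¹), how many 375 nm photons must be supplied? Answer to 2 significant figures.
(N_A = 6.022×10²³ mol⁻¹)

1.7×10²² photons

Product: 0.991 g / 356.5 g mol⁻¹ = 0.002780 mol.
Photons that must be absorbed: 0.002780 / 0.129 = 0.02155 mol.
Fraction absorbed: 1 − 10^(−0.598) = 0.7477.
Incident photons needed: 0.02155 / 0.7477 = 0.02882 mol.
Photon count: 0.02882 × 6.022×10²³ = 1.7×10²².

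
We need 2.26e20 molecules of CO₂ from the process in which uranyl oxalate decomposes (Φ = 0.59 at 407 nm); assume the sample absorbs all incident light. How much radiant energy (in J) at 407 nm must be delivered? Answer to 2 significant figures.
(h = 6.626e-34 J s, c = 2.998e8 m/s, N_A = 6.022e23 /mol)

Product: 2.26e20 / 6.022e23 = 3.753e-4 mol.
Photons that must be absorbed: 3.753e-4 / 0.59 = 6.361e-4 mol.
Photon energy: hc/λ = 4.881e-19 J; per mole, 2.939e5 J mol⁻¹.
Energy required: 6.361e-4 × 2.939e5 = 190 J.

190 J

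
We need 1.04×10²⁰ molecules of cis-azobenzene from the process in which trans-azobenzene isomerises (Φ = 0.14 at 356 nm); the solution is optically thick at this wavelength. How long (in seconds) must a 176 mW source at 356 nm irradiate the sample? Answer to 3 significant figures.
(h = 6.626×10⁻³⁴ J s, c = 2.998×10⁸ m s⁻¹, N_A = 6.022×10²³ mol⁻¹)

t ≈ 2360 s

Product: 1.04×10²⁰ / 6.022×10²³ = 1.727×10⁻⁴ mol.
Photons that must be absorbed: 1.727×10⁻⁴ / 0.14 = 0.001234 mol.
Photon energy: hc/λ = 5.580×10⁻¹⁹ J; per mole, 3.360×10⁵ J mol⁻¹.
Energy required: 0.001234 × 3.360×10⁵ = 414.6 J.
Time: 414.6 J / 0.176 W = 2360 s.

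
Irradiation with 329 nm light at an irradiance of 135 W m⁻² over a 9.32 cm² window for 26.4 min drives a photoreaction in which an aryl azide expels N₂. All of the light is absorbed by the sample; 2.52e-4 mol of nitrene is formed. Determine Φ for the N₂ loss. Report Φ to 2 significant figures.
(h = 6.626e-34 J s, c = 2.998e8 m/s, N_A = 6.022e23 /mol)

Photon energy at 329 nm: hc/λ = (6.626e-34)(2.998e8)/(329e-9) = 6.038e-19 J.
Energy delivered: (135 W m⁻²)(9.32e-4 m²)(1584 s) = 199.3 J.
Photons incident: 199.3 / 6.038e-19 = 3.301e20, i.e. 3.301e20/6.022e23 = 5.482e-4 mol.
Φ = 2.52e-4 mol / 5.482e-4 mol photons = 0.46.

Φ = 0.46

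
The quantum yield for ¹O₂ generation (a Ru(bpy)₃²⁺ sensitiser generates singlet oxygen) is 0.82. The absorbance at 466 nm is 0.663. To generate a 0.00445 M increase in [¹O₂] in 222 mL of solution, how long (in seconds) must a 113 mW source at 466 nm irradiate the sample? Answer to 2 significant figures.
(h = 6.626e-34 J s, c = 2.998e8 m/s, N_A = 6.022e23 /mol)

t ≈ 3500 s

Product: (0.00445 M)(0.222 L) = 9.879e-4 mol.
Photons that must be absorbed: 9.879e-4 / 0.82 = 0.001205 mol.
Fraction absorbed: 1 − 10^(−0.663) = 0.7827.
Incident photons needed: 0.001205 / 0.7827 = 0.001540 mol.
Photon energy: hc/λ = 4.263e-19 J; per mole, 2.567e5 J mol⁻¹.
Energy required: 0.001540 × 2.567e5 = 395.3 J.
Time: 395.3 J / 0.113 W = 3500 s.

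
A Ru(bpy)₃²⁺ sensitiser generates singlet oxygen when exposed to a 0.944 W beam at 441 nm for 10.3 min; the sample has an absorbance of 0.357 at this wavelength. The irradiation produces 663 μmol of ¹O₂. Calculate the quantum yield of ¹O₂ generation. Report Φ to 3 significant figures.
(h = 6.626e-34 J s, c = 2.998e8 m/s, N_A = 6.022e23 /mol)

Φ = 0.550

Product: 663 μmol = 6.63e-4 mol.
Photon energy at 441 nm: hc/λ = (6.626e-34)(2.998e8)/(441e-9) = 4.504e-19 J.
Energy delivered: (0.944 W)(618 s) = 583.4 J.
Photons incident: 583.4 / 4.504e-19 = 1.295e21, i.e. 1.295e21/6.022e23 = 0.002150 mol.
Fraction absorbed: 1 − 10^(−0.357) = 0.5605.
Photons absorbed: 0.5605 × 0.002150 = 0.001205 mol.
Φ = 6.63e-4 mol / 0.001205 mol photons = 0.550.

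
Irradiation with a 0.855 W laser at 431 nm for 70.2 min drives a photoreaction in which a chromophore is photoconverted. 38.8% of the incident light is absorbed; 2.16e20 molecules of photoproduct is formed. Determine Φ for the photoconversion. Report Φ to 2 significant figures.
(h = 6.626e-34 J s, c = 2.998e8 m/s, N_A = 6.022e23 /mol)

Φ = 0.071

Product: 2.16e20 / 6.022e23 = 3.587e-4 mol.
Photon energy at 431 nm: hc/λ = (6.626e-34)(2.998e8)/(431e-9) = 4.609e-19 J.
Energy delivered: (0.855 W)(4212 s) = 3601 J.
Photons incident: 3601 / 4.609e-19 = 7.813e21, i.e. 7.813e21/6.022e23 = 0.01297 mol.
Photons absorbed: 0.388 × 0.01297 = 0.005032 mol.
Φ = 3.587e-4 mol / 0.005032 mol photons = 0.071.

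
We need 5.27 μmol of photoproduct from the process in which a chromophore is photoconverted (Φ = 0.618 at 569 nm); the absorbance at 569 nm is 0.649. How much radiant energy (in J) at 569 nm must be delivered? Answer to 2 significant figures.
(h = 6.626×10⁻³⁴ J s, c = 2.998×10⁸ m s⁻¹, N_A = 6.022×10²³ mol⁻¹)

2.3 J

Product: 5.27 μmol = 5.27×10⁻⁶ mol.
Photons that must be absorbed: 5.27×10⁻⁶ / 0.618 = 8.528×10⁻⁶ mol.
Fraction absorbed: 1 − 10^(−0.649) = 0.7756.
Incident photons needed: 8.528×10⁻⁶ / 0.7756 = 1.100×10⁻⁵ mol.
Photon energy: hc/λ = 3.491×10⁻¹⁹ J; per mole, 2.102×10⁵ J mol⁻¹.
Energy required: 1.100×10⁻⁵ × 2.102×10⁵ = 2.3 J.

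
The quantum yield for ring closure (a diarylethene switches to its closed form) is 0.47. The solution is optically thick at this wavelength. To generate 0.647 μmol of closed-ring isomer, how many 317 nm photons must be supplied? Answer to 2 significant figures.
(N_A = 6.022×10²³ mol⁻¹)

8.3×10¹⁷ photons

Product: 0.647 μmol = 6.47×10⁻⁷ mol.
Photons that must be absorbed: 6.47×10⁻⁷ / 0.47 = 1.377×10⁻⁶ mol.
Photon count: 1.377×10⁻⁶ × 6.022×10²³ = 8.3×10¹⁷.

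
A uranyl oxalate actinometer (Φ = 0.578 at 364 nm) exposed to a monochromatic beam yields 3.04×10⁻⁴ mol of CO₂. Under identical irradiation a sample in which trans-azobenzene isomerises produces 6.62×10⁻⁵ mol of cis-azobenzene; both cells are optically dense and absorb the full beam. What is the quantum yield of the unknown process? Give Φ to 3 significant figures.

Φ = 0.126

Photons absorbed by the actinometer: 3.04×10⁻⁴ / 0.578 = 5.260×10⁻⁴ mol.
Φ(unknown) = 6.62×10⁻⁵ / 5.260×10⁻⁴ = 0.126.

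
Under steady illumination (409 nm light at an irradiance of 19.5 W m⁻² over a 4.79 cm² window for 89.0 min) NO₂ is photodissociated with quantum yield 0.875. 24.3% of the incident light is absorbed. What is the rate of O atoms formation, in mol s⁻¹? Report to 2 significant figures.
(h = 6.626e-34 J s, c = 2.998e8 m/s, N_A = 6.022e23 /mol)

Photon energy at 409 nm: hc/λ = (6.626e-34)(2.998e8)/(409e-9) = 4.857e-19 J.
Energy delivered: (19.5 W m⁻²)(4.79e-4 m²)(5340 s) = 49.88 J.
Photons incident: 49.88 / 4.857e-19 = 1.027e20, i.e. 1.027e20/6.022e23 = 1.705e-4 mol.
Photons absorbed: 0.243 × 1.705e-4 = 4.143e-5 mol.
Product formed: 0.875 × 4.143e-5 = 3.625e-5 mol.
Rate: 3.625e-5 / 5340 s = 6.8e-9 mol s⁻¹.

6.8e-9 mol s⁻¹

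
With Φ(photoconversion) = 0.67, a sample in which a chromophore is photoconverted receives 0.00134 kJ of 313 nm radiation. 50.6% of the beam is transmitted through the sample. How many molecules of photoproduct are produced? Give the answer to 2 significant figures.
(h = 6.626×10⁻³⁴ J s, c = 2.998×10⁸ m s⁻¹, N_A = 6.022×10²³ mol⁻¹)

7.0×10¹⁷ molecules

Photon energy at 313 nm: hc/λ = (6.626×10⁻³⁴)(2.998×10⁸)/(313×10⁻⁹) = 6.347×10⁻¹⁹ J.
Incident energy: 0.00134 kJ = 1.34 J.
Photons incident: 1.34 / 6.347×10⁻¹⁹ = 2.111×10¹⁸, i.e. 2.111×10¹⁸/6.022×10²³ = 3.505×10⁻⁶ mol.
Fraction absorbed: 1 − 50.6/100 = 0.4940.
Photons absorbed: 0.4940 × 3.505×10⁻⁶ = 1.731×10⁻⁶ mol.
Product: Φ × n_abs = 0.67 × 1.731×10⁻⁶ = 1.160×10⁻⁶ mol.
As a count: 1.160×10⁻⁶ × 6.022×10²³ = 7.0×10¹⁷.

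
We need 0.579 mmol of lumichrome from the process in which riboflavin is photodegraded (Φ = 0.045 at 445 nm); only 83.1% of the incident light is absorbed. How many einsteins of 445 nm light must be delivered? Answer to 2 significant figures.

Product: 0.579 mmol = 5.79×10⁻⁴ mol.
Photons that must be absorbed: 5.79×10⁻⁴ / 0.045 = 0.01287 mol.
Incident photons needed: 0.01287 / 0.831 = 0.01549 mol.

0.015 einstein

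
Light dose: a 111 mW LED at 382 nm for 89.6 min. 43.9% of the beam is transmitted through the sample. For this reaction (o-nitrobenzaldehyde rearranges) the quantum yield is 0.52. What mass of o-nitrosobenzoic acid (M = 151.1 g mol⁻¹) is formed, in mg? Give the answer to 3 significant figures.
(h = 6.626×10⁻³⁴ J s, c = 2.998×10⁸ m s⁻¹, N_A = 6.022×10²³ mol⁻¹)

Photon energy at 382 nm: hc/λ = (6.626×10⁻³⁴)(2.998×10⁸)/(382×10⁻⁹) = 5.200×10⁻¹⁹ J.
Energy delivered: (111 mW)(5376 s) = 596.7 J.
Photons incident: 596.7 / 5.200×10⁻¹⁹ = 1.148×10²¹, i.e. 1.148×10²¹/6.022×10²³ = 0.001906 mol.
Fraction absorbed: 1 − 43.9/100 = 0.5610.
Photons absorbed: 0.5610 × 0.001906 = 0.001069 mol.
Product: Φ × n_abs = 0.52 × 0.001069 = 5.559×10⁻⁴ mol.
Mass: 5.559×10⁻⁴ × 151.1 = 0.08400 g = 84.0 mg.

84.0 mg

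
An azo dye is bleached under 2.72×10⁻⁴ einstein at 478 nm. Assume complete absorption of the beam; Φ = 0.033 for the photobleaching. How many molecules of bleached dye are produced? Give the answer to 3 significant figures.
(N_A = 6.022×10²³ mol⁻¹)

Product: Φ × n_abs = 0.033 × 2.72×10⁻⁴ = 8.976×10⁻⁶ mol.
As a count: 8.976×10⁻⁶ × 6.022×10²³ = 5.41×10¹⁸.

5.41×10¹⁸ molecules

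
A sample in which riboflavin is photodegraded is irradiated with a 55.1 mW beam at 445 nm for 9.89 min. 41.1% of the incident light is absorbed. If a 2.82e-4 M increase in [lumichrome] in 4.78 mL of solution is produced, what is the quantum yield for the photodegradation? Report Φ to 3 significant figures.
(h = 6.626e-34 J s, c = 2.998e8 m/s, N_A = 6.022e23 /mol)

Φ = 0.0270

Product: (2.82e-4 M)(0.00478 L) = 1.348e-6 mol.
Photon energy at 445 nm: hc/λ = (6.626e-34)(2.998e8)/(445e-9) = 4.464e-19 J.
Energy delivered: (55.1 mW)(593.4 s) = 32.70 J.
Photons incident: 32.70 / 4.464e-19 = 7.325e19, i.e. 7.325e19/6.022e23 = 1.216e-4 mol.
Photons absorbed: 0.411 × 1.216e-4 = 4.998e-5 mol.
Φ = 1.348e-6 mol / 4.998e-5 mol photons = 0.0270.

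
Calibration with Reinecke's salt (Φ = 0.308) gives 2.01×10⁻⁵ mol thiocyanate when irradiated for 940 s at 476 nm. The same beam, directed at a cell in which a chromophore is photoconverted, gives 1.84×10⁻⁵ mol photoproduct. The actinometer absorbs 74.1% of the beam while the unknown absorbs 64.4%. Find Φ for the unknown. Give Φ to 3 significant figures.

Φ = 0.324

Photons absorbed by the actinometer: 2.01×10⁻⁵ / 0.308 = 6.526×10⁻⁵ mol.
Incident flux: 6.526×10⁻⁵ / 0.741 = 8.807×10⁻⁵ einstein.
Absorbed by unknown: 0.644 × 8.807×10⁻⁵ = 5.672×10⁻⁵ mol.
Φ(unknown) = 1.84×10⁻⁵ / 5.672×10⁻⁵ = 0.324.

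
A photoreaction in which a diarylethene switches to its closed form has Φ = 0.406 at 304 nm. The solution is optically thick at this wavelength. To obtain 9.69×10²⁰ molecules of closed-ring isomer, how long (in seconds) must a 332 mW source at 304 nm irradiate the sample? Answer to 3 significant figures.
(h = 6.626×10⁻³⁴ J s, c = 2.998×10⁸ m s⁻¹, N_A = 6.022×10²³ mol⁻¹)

t ≈ 4700 s

Product: 9.69×10²⁰ / 6.022×10²³ = 0.001609 mol.
Photons that must be absorbed: 0.001609 / 0.406 = 0.003963 mol.
Photon energy: hc/λ = 6.534×10⁻¹⁹ J; per mole, 3.935×10⁵ J mol⁻¹.
Energy required: 0.003963 × 3.935×10⁵ = 1559 J.
Time: 1559 J / 0.332 W = 4700 s.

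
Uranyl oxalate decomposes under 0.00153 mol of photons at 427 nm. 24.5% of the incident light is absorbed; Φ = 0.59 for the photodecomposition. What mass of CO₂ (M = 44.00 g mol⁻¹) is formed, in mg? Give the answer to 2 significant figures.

9.7 mg

Photons absorbed: 0.245 × 0.00153 = 3.749×10⁻⁴ mol.
Product: Φ × n_abs = 0.59 × 3.749×10⁻⁴ = 2.212×10⁻⁴ mol.
Mass: 2.212×10⁻⁴ × 44.00 = 0.009733 g = 9.7 mg.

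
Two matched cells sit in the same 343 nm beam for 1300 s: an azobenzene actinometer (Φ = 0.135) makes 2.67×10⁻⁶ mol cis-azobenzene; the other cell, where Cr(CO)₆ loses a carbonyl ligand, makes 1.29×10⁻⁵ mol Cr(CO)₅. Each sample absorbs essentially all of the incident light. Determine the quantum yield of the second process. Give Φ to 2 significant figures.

Photons absorbed by the actinometer: 2.67×10⁻⁶ / 0.135 = 1.978×10⁻⁵ mol.
Φ(unknown) = 1.29×10⁻⁵ / 1.978×10⁻⁵ = 0.65.

Φ = 0.65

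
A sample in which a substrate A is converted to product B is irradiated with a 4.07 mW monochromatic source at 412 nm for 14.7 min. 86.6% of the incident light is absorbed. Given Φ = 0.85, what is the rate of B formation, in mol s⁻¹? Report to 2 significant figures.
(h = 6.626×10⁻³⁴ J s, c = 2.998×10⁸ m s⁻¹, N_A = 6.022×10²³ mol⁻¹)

Photon energy at 412 nm: hc/λ = (6.626×10⁻³⁴)(2.998×10⁸)/(412×10⁻⁹) = 4.822×10⁻¹⁹ J.
Energy delivered: (4.07 mW)(882 s) = 3.590 J.
Photons incident: 3.590 / 4.822×10⁻¹⁹ = 7.445×10¹⁸, i.e. 7.445×10¹⁸/6.022×10²³ = 1.236×10⁻⁵ mol.
Photons absorbed: 0.866 × 1.236×10⁻⁵ = 1.070×10⁻⁵ mol.
Product formed: 0.85 × 1.070×10⁻⁵ = 9.095×10⁻⁶ mol.
Rate: 9.095×10⁻⁶ / 882 s = 1.0×10⁻⁸ mol s⁻¹.

1.0×10⁻⁸ mol s⁻¹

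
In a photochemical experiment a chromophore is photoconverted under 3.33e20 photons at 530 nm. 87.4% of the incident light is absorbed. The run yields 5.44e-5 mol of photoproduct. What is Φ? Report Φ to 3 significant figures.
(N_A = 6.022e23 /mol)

Φ = 0.113

Moles of photons: 3.33e20 / 6.022e23 = 5.530e-4 mol.
Photons absorbed: 0.874 × 5.530e-4 = 4.833e-4 mol.
Φ = 5.44e-5 mol / 4.833e-4 mol photons = 0.113.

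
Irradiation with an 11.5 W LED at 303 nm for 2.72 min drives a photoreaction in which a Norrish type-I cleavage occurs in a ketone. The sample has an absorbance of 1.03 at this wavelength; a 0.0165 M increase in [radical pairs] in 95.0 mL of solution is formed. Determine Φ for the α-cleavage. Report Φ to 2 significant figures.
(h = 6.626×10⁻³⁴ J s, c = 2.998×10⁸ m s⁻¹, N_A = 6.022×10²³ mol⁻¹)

Product: (0.0165 M)(0.095 L) = 0.001568 mol.
Photon energy at 303 nm: hc/λ = (6.626×10⁻³⁴)(2.998×10⁸)/(303×10⁻⁹) = 6.556×10⁻¹⁹ J.
Energy delivered: (11.5 W)(163.2 s) = 1877 J.
Photons incident: 1877 / 6.556×10⁻¹⁹ = 2.863×10²¹, i.e. 2.863×10²¹/6.022×10²³ = 0.004754 mol.
Fraction absorbed: 1 − 10^(−1.03) = 0.9067.
Photons absorbed: 0.9067 × 0.004754 = 0.004310 mol.
Φ = 0.001568 mol / 0.004310 mol photons = 0.36.

Φ = 0.36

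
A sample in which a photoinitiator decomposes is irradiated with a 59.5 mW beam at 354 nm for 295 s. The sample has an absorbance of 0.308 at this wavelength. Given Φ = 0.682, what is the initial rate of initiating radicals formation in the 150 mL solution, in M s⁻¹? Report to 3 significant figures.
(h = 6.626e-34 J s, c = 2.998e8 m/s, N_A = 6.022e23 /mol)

4.07e-7 M s⁻¹

Photon energy at 354 nm: hc/λ = (6.626e-34)(2.998e8)/(354e-9) = 5.612e-19 J.
Energy delivered: (59.5 mW)(295 s) = 17.55 J.
Photons incident: 17.55 / 5.612e-19 = 3.127e19, i.e. 3.127e19/6.022e23 = 5.193e-5 mol.
Fraction absorbed: 1 − 10^(−0.308) = 0.5080.
Photons absorbed: 0.5080 × 5.193e-5 = 2.638e-5 mol.
Product formed: 0.682 × 2.638e-5 = 1.799e-5 mol.
Rate: 1.799e-5 mol / (295 s × 0.15 L) = 4.07e-7 M s⁻¹.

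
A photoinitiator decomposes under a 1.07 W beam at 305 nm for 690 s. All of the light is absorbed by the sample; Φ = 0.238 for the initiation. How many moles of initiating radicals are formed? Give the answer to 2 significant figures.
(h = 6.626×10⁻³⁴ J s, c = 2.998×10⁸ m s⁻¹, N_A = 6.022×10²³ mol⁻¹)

Photon energy at 305 nm: hc/λ = (6.626×10⁻³⁴)(2.998×10⁸)/(305×10⁻⁹) = 6.513×10⁻¹⁹ J.
Energy delivered: (1.07 W)(690 s) = 738.3 J.
Photons incident: 738.3 / 6.513×10⁻¹⁹ = 1.134×10²¹, i.e. 1.134×10²¹/6.022×10²³ = 0.001883 mol.
Product: Φ × n_abs = 0.238 × 0.001883 = 4.482×10⁻⁴ mol.

4.5×10⁻⁴ mol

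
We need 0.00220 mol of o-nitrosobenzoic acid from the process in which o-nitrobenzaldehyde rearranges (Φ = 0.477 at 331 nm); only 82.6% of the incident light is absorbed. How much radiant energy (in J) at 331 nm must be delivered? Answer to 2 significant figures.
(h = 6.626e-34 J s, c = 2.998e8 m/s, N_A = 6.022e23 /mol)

Photons that must be absorbed: 0.00220 / 0.477 = 0.004612 mol.
Incident photons needed: 0.004612 / 0.826 = 0.005584 mol.
Photon energy: hc/λ = 6.001e-19 J; per mole, 3.614e5 J mol⁻¹.
Energy required: 0.005584 × 3.614e5 = 2000 J.

2000 J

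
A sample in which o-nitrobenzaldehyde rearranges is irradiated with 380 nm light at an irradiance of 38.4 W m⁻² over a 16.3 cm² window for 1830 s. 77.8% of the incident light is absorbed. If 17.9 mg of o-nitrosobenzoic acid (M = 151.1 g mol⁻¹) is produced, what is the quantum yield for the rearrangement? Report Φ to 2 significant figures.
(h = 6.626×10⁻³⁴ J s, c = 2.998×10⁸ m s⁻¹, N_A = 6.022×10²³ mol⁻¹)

Φ = 0.42

Product: 17.9 mg / 151.1 g mol⁻¹ = 1.185×10⁻⁴ mol.
Photon energy at 380 nm: hc/λ = (6.626×10⁻³⁴)(2.998×10⁸)/(380×10⁻⁹) = 5.228×10⁻¹⁹ J.
Energy delivered: (38.4 W m⁻²)(16.3×10⁻⁴ m²)(1830 s) = 114.5 J.
Photons incident: 114.5 / 5.228×10⁻¹⁹ = 2.190×10²⁰, i.e. 2.190×10²⁰/6.022×10²³ = 3.637×10⁻⁴ mol.
Photons absorbed: 0.778 × 3.637×10⁻⁴ = 2.830×10⁻⁴ mol.
Φ = 1.185×10⁻⁴ mol / 2.830×10⁻⁴ mol photons = 0.42.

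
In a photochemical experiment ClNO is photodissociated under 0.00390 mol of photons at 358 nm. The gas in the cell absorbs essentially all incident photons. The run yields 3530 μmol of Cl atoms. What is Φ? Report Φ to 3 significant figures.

Product: 3530 μmol = 0.00353 mol.
Φ = 0.00353 mol / 0.00390 mol photons = 0.905.

Φ = 0.905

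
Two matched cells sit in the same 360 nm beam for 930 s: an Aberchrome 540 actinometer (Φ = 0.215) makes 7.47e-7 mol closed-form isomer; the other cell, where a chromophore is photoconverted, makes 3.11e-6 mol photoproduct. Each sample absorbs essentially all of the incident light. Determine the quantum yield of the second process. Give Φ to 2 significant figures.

Φ = 0.90

Photons absorbed by the actinometer: 7.47e-7 / 0.215 = 3.474e-6 mol.
Φ(unknown) = 3.11e-6 / 3.474e-6 = 0.90.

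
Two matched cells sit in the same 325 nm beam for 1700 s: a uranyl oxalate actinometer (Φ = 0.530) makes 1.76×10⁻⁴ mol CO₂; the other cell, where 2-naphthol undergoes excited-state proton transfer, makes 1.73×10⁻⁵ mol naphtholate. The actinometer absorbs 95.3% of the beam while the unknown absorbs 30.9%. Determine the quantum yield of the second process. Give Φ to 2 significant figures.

Photons absorbed by the actinometer: 1.76×10⁻⁴ / 0.530 = 3.321×10⁻⁴ mol.
Incident flux: 3.321×10⁻⁴ / 0.953 = 3.485×10⁻⁴ einstein.
Absorbed by unknown: 0.309 × 3.485×10⁻⁴ = 1.077×10⁻⁴ mol.
Φ(unknown) = 1.73×10⁻⁵ / 1.077×10⁻⁴ = 0.16.

Φ = 0.16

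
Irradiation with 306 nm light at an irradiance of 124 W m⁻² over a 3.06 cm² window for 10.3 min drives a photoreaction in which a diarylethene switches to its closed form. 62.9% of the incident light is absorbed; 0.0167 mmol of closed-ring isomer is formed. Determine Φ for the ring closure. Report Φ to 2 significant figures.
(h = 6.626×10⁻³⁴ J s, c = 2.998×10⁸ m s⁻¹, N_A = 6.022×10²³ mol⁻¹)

Product: 0.0167 mmol = 1.67×10⁻⁵ mol.
Photon energy at 306 nm: hc/λ = (6.626×10⁻³⁴)(2.998×10⁸)/(306×10⁻⁹) = 6.492×10⁻¹⁹ J.
Energy delivered: (124 W m⁻²)(3.06×10⁻⁴ m²)(618 s) = 23.45 J.
Photons incident: 23.45 / 6.492×10⁻¹⁹ = 3.612×10¹⁹, i.e. 3.612×10¹⁹/6.022×10²³ = 5.998×10⁻⁵ mol.
Photons absorbed: 0.629 × 5.998×10⁻⁵ = 3.773×10⁻⁵ mol.
Φ = 1.67×10⁻⁵ mol / 3.773×10⁻⁵ mol photons = 0.44.

Φ = 0.44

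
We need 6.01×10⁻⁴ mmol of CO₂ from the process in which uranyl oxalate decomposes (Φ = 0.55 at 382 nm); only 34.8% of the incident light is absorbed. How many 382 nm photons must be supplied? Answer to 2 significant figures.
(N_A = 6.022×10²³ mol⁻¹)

1.9×10¹⁸ photons

Product: 6.01×10⁻⁴ mmol = 6.01×10⁻⁷ mol.
Photons that must be absorbed: 6.01×10⁻⁷ / 0.55 = 1.093×10⁻⁶ mol.
Incident photons needed: 1.093×10⁻⁶ / 0.348 = 3.141×10⁻⁶ mol.
Photon count: 3.141×10⁻⁶ × 6.022×10²³ = 1.9×10¹⁸.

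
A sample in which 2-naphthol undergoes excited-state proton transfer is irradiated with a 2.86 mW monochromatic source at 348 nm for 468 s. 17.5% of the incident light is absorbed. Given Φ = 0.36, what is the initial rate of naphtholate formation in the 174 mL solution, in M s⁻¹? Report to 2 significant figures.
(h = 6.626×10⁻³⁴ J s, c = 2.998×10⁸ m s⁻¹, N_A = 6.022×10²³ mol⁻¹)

3.0×10⁻⁹ M s⁻¹

Photon energy at 348 nm: hc/λ = (6.626×10⁻³⁴)(2.998×10⁸)/(348×10⁻⁹) = 5.708×10⁻¹⁹ J.
Energy delivered: (2.86 mW)(468 s) = 1.338 J.
Photons incident: 1.338 / 5.708×10⁻¹⁹ = 2.344×10¹⁸, i.e. 2.344×10¹⁸/6.022×10²³ = 3.892×10⁻⁶ mol.
Photons absorbed: 0.175 × 3.892×10⁻⁶ = 6.811×10⁻⁷ mol.
Product formed: 0.36 × 6.811×10⁻⁷ = 2.452×10⁻⁷ mol.
Rate: 2.452×10⁻⁷ mol / (468 s × 0.174 L) = 3.0×10⁻⁹ M s⁻¹.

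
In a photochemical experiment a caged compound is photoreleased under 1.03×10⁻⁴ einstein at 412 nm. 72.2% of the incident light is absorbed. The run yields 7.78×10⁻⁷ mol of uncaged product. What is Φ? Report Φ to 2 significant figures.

Photons absorbed: 0.722 × 1.03×10⁻⁴ = 7.437×10⁻⁵ mol.
Φ = 7.78×10⁻⁷ mol / 7.437×10⁻⁵ mol photons = 0.010.

Φ = 0.010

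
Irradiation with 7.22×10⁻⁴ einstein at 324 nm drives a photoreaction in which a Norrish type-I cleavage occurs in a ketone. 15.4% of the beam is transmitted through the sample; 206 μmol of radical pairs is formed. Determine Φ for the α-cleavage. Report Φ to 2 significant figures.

Φ = 0.34

Product: 206 μmol = 2.06×10⁻⁴ mol.
Fraction absorbed: 1 − 15.4/100 = 0.8460.
Photons absorbed: 0.8460 × 7.22×10⁻⁴ = 6.108×10⁻⁴ mol.
Φ = 2.06×10⁻⁴ mol / 6.108×10⁻⁴ mol photons = 0.34.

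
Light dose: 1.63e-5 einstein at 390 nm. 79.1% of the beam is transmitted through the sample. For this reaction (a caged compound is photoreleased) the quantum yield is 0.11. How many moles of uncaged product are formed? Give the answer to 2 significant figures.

3.7e-7 mol

Fraction absorbed: 1 − 79.1/100 = 0.2090.
Photons absorbed: 0.2090 × 1.63e-5 = 3.407e-6 mol.
Product: Φ × n_abs = 0.11 × 3.407e-6 = 3.748e-7 mol.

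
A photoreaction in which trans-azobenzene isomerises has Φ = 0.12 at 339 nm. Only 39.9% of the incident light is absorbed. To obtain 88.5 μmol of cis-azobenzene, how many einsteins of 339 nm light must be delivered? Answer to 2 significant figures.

0.0018 einstein

Product: 88.5 μmol = 8.85×10⁻⁵ mol.
Photons that must be absorbed: 8.85×10⁻⁵ / 0.12 = 7.375×10⁻⁴ mol.
Incident photons needed: 7.375×10⁻⁴ / 0.399 = 0.001848 mol.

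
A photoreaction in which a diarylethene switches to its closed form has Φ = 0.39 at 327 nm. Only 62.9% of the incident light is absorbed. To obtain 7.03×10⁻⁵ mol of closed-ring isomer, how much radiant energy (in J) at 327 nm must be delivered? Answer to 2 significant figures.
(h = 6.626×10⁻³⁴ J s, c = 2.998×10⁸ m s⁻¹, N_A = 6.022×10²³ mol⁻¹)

100 J

Photons that must be absorbed: 7.03×10⁻⁵ / 0.39 = 1.803×10⁻⁴ mol.
Incident photons needed: 1.803×10⁻⁴ / 0.629 = 2.866×10⁻⁴ mol.
Photon energy: hc/λ = 6.075×10⁻¹⁹ J; per mole, 3.658×10⁵ J mol⁻¹.
Energy required: 2.866×10⁻⁴ × 3.658×10⁵ = 100 J.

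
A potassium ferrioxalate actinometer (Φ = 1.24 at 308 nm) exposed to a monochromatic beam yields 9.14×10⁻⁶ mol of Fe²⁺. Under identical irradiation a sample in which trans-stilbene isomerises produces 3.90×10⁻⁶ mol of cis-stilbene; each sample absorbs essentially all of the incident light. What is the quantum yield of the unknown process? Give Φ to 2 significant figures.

Φ = 0.53

Photons absorbed by the actinometer: 9.14×10⁻⁶ / 1.24 = 7.371×10⁻⁶ mol.
Φ(unknown) = 3.90×10⁻⁶ / 7.371×10⁻⁶ = 0.53.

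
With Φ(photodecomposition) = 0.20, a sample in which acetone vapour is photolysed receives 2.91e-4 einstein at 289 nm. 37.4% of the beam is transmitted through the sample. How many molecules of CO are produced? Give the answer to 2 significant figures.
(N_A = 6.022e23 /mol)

Fraction absorbed: 1 − 37.4/100 = 0.6260.
Photons absorbed: 0.6260 × 2.91e-4 = 1.822e-4 mol.
Product: Φ × n_abs = 0.20 × 1.822e-4 = 3.644e-5 mol.
As a count: 3.644e-5 × 6.022e23 = 2.2e19.

2.2e19 molecules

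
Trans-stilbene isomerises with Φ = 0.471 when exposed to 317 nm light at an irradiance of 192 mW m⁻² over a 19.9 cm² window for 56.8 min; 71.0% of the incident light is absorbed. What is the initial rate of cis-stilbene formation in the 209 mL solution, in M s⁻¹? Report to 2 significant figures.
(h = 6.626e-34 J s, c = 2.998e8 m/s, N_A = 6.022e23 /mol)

Photon energy at 317 nm: hc/λ = (6.626e-34)(2.998e8)/(317e-9) = 6.266e-19 J.
Energy delivered: (192 mW m⁻²)(19.9e-4 m²)(3408 s) = 1.302 J.
Photons incident: 1.302 / 6.266e-19 = 2.078e18, i.e. 2.078e18/6.022e23 = 3.451e-6 mol.
Photons absorbed: 0.710 × 3.451e-6 = 2.450e-6 mol.
Product formed: 0.471 × 2.450e-6 = 1.154e-6 mol.
Rate: 1.154e-6 mol / (3408 s × 0.209 L) = 1.6e-9 M s⁻¹.

1.6e-9 M s⁻¹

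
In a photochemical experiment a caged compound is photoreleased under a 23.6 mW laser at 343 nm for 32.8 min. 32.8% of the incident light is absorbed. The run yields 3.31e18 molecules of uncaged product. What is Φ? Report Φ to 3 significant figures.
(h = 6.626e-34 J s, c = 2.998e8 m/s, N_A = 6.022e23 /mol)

Φ = 0.126

Product: 3.31e18 / 6.022e23 = 5.497e-6 mol.
Photon energy at 343 nm: hc/λ = (6.626e-34)(2.998e8)/(343e-9) = 5.791e-19 J.
Energy delivered: (23.6 mW)(1968 s) = 46.44 J.
Photons incident: 46.44 / 5.791e-19 = 8.019e19, i.e. 8.019e19/6.022e23 = 1.332e-4 mol.
Photons absorbed: 0.328 × 1.332e-4 = 4.369e-5 mol.
Φ = 5.497e-6 mol / 4.369e-5 mol photons = 0.126.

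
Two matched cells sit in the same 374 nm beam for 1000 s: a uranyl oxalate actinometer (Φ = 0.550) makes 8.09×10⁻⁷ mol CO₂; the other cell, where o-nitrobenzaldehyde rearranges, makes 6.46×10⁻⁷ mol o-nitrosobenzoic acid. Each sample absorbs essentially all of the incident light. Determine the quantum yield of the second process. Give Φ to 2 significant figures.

Φ = 0.44

Photons absorbed by the actinometer: 8.09×10⁻⁷ / 0.550 = 1.471×10⁻⁶ mol.
Φ(unknown) = 6.46×10⁻⁷ / 1.471×10⁻⁶ = 0.44.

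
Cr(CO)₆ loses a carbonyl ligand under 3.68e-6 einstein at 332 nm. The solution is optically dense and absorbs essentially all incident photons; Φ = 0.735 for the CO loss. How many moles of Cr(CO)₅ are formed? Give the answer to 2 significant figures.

Product: Φ × n_abs = 0.735 × 3.68e-6 = 2.705e-6 mol.

2.7e-6 mol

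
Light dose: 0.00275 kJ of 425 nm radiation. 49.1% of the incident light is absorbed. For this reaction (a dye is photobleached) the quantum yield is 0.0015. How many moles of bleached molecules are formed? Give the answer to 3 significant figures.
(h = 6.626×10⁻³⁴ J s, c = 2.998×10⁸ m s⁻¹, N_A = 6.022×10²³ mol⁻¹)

Photon energy at 425 nm: hc/λ = (6.626×10⁻³⁴)(2.998×10⁸)/(425×10⁻⁹) = 4.674×10⁻¹⁹ J.
Incident energy: 0.00275 kJ = 2.75 J.
Photons incident: 2.75 / 4.674×10⁻¹⁹ = 5.884×10¹⁸, i.e. 5.884×10¹⁸/6.022×10²³ = 9.771×10⁻⁶ mol.
Photons absorbed: 0.491 × 9.771×10⁻⁶ = 4.798×10⁻⁶ mol.
Product: Φ × n_abs = 0.0015 × 4.798×10⁻⁶ = 7.197×10⁻⁹ mol.

7.20×10⁻⁹ mol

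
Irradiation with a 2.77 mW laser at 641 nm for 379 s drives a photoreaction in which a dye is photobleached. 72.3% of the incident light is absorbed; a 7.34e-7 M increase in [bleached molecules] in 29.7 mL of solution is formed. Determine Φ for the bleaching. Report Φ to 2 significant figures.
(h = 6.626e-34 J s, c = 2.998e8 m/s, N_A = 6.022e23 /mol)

Φ = 0.0054

Product: (7.34e-7 M)(0.0297 L) = 2.180e-8 mol.
Photon energy at 641 nm: hc/λ = (6.626e-34)(2.998e8)/(641e-9) = 3.099e-19 J.
Energy delivered: (2.77 mW)(379 s) = 1.050 J.
Photons incident: 1.050 / 3.099e-19 = 3.388e18, i.e. 3.388e18/6.022e23 = 5.626e-6 mol.
Photons absorbed: 0.723 × 5.626e-6 = 4.068e-6 mol.
Φ = 2.180e-8 mol / 4.068e-6 mol photons = 0.0054.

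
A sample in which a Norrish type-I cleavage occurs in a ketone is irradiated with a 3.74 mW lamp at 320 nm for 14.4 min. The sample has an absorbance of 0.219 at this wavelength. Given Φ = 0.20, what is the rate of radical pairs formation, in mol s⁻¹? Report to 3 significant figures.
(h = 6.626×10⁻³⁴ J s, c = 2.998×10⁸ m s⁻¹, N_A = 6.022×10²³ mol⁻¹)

Photon energy at 320 nm: hc/λ = (6.626×10⁻³⁴)(2.998×10⁸)/(320×10⁻⁹) = 6.208×10⁻¹⁹ J.
Energy delivered: (3.74 mW)(864 s) = 3.231 J.
Photons incident: 3.231 / 6.208×10⁻¹⁹ = 5.205×10¹⁸, i.e. 5.205×10¹⁸/6.022×10²³ = 8.643×10⁻⁶ mol.
Fraction absorbed: 1 − 10^(−0.219) = 0.3961.
Photons absorbed: 0.3961 × 8.643×10⁻⁶ = 3.423×10⁻⁶ mol.
Product formed: 0.20 × 3.423×10⁻⁶ = 6.846×10⁻⁷ mol.
Rate: 6.846×10⁻⁷ / 864 s = 7.92×10⁻¹⁰ mol s⁻¹.

7.92×10⁻¹⁰ mol s⁻¹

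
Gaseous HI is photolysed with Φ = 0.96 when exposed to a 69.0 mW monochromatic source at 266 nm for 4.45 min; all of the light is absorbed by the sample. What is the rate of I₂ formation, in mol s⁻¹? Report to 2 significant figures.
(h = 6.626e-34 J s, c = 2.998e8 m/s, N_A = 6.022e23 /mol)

Photon energy at 266 nm: hc/λ = (6.626e-34)(2.998e8)/(266e-9) = 7.468e-19 J.
Energy delivered: (69.0 mW)(267 s) = 18.42 J.
Photons incident: 18.42 / 7.468e-19 = 2.467e19, i.e. 2.467e19/6.022e23 = 4.097e-5 mol.
Product formed: 0.96 × 4.097e-5 = 3.933e-5 mol.
Rate: 3.933e-5 / 267 s = 1.5e-7 mol s⁻¹.

1.5e-7 mol s⁻¹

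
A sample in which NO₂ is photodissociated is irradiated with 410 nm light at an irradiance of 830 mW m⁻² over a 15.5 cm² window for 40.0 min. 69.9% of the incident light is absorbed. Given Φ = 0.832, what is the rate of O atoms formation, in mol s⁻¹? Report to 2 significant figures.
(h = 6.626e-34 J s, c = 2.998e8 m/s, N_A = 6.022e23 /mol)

Photon energy at 410 nm: hc/λ = (6.626e-34)(2.998e8)/(410e-9) = 4.845e-19 J.
Energy delivered: (830 mW m⁻²)(15.5e-4 m²)(2400 s) = 3.088 J.
Photons incident: 3.088 / 4.845e-19 = 6.374e18, i.e. 6.374e18/6.022e23 = 1.058e-5 mol.
Photons absorbed: 0.699 × 1.058e-5 = 7.395e-6 mol.
Product formed: 0.832 × 7.395e-6 = 6.153e-6 mol.
Rate: 6.153e-6 / 2400 s = 2.6e-9 mol s⁻¹.

2.6e-9 mol s⁻¹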